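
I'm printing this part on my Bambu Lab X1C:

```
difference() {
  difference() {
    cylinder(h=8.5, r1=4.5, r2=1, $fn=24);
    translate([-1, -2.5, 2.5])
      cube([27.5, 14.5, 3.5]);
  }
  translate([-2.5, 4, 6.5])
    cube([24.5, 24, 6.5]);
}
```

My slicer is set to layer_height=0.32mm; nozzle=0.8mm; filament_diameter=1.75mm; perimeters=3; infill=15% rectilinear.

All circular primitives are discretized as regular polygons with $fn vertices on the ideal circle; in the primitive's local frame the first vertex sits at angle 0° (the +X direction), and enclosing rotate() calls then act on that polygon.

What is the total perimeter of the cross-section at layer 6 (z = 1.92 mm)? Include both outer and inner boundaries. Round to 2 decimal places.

23.24 mm

At z = 1.92 mm: the cone contributes a regular 24-gon of circumradius 3.709 (interpolated between r1=4.5 and r2=1 at t=0.226) (perimeter = 2·24·3.709·sin(180°/24) = 23.24 mm); the cube at (-1, -2.5) is absent (z outside [2.5, 6]); Subtracting the remaining from the first: none of the subtracted shapes is present at this height, so the cone is unchanged — boundary = 23.24 mm; the cube at (-2.5, 4) does not reach this height (z outside [6.5, 13]); Taking the first minus the rest: none of the subtracted shapes is present at this height, so the result so far is unchanged — boundary = 23.24 mm. Overall, the cross-section is a single solid region. Total boundary length (outer) = 23.24 mm.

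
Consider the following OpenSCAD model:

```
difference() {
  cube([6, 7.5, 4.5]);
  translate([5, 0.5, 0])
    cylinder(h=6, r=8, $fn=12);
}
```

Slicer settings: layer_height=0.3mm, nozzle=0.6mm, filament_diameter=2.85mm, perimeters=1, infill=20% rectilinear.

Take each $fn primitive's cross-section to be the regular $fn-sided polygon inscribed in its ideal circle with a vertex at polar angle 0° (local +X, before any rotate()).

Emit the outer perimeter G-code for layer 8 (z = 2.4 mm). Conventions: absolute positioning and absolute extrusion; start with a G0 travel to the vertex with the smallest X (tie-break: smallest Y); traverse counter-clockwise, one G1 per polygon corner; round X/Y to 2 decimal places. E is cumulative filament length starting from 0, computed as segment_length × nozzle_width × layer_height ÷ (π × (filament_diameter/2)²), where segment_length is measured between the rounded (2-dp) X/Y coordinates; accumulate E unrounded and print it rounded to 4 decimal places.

At z = 2.4 mm: the cube is present — its section is the full 6×7.5 rectangle; the cylinder at (5, 0.5): section is a regular 12-gon, circumradius r=8; After the difference (first − rest): starting from the 6×7.5 cube, the r=8 cylinder at (5, 0.5) partially overlaps it — only the 44.42 mm² overlap (of its 192.00 mm²) is removed, clipping the outline — 1 connected region. The outline is a single polygon with 4 vertices. Extrusion per mm of travel: 0.6 × 0.3 / (π × 1.425²) = 0.028216. Accumulating E over each segment gives final E = 0.1138.

G0 X0.00 Y6.43 Z2.40
G1 X1.00 Y7.43 E0.0399
G1 X1.27 Y7.50 E0.0478
G1 X0.00 Y7.50 E0.0836
G1 X0.00 Y6.43 E0.1138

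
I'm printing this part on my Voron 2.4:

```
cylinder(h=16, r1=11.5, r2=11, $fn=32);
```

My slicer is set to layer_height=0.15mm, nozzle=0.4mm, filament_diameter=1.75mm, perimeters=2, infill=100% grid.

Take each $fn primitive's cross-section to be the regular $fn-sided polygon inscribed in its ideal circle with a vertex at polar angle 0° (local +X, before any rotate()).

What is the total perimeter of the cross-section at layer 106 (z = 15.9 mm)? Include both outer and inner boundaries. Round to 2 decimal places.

69.02 mm

At z = 15.9 mm: the cone contributes a regular 32-gon of circumradius 11.003 (interpolated between r1=11.5 and r2=11 at t=0.994) (perimeter = 2·32·11.003·sin(180°/32) = 69.02 mm). Overall, the cross-section is a single solid region. Total boundary length (outer) = 69.02 mm.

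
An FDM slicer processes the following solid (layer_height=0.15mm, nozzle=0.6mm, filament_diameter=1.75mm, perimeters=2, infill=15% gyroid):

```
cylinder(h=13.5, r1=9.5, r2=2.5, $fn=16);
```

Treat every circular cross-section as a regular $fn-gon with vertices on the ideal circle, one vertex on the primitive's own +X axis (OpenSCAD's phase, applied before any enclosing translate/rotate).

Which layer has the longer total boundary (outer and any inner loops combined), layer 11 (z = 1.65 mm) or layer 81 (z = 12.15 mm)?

Layer 11 (z = 1.65): the cone contributes a regular 16-gon of circumradius 8.644 (interpolated between r1=9.5 and r2=2.5 at t=0.122) (perimeter = 2·16·8.644·sin(180°/16) = 53.97 mm). So its perimeter = 53.97 mm. Layer 81 (z = 12.15): the cone (r1=9.5→r2=2.5) has section circumradius 3.200 here — a regular 16-gon (perimeter = 2·16·3.200·sin(180°/16) = 19.98 mm). So its perimeter = 19.98 mm. Layer 11 is larger (53.97 vs 19.98 mm).

layer 11 (z = 1.65 mm)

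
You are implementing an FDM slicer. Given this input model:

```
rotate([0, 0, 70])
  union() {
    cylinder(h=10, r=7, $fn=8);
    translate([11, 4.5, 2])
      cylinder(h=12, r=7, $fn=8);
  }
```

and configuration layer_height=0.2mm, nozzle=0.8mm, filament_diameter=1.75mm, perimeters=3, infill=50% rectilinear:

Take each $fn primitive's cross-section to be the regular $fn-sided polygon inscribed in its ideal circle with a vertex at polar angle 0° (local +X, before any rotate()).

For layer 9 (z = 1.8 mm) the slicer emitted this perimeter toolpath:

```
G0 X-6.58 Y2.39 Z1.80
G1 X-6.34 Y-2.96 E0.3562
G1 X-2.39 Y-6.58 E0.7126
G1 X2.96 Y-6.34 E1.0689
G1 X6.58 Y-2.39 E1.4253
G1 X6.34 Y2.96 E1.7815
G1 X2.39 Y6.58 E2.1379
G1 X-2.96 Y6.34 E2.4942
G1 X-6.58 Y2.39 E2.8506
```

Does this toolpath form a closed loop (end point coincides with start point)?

Start point (G0): (-6.58, 2.39). End point (last G1): the path returns to the start — closed.

yes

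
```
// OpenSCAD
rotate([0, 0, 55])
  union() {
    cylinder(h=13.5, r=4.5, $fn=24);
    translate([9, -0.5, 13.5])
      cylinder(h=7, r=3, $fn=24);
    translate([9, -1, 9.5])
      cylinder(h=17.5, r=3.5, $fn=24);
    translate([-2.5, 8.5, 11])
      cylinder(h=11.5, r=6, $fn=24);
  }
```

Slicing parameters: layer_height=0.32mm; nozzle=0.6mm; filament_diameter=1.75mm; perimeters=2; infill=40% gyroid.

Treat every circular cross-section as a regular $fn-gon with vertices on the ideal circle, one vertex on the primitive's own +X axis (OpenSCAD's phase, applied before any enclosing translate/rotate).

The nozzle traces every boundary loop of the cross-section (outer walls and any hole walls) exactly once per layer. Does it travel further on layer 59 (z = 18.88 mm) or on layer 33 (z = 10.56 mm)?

layer 59 (z = 18.88 mm)

Layer 59 (z = 18.88): the cylinder is absent (z outside [0, 13.5]); the r=3 cylinder at (9, -0.5) contributes a regular 24-gon of circumradius 3 (perimeter = 2·24·3.000·sin(180°/24) = 18.80 mm); the r=3.5 cylinder at (9, -1) contributes a regular 24-gon of circumradius 3.5 (perimeter = 2·24·3.500·sin(180°/24) = 21.93 mm); the r=6 cylinder at (-2.5, 8.5) contributes a regular 24-gon of circumradius 6 (perimeter = 2·24·6.000·sin(180°/24) = 37.59 mm); Combining (union): the regions partially overlap (shared area 27.95 mm²), so the edge portions inside another operand are dropped and the merged outline is re-measured after clipping — boundary = 59.52 mm; (whole slice rotated 55° about Z — lengths, areas and connectivity unchanged). So its perimeter = 59.52 mm. Layer 33 (z = 10.56): the cylinder: section is a regular 24-gon, circumradius r=4.5 (perimeter = 2·24·4.500·sin(180°/24) = 28.19 mm); the cylinder at (9, -0.5) is not intersected at this z (z outside [13.5, 20.5]); the cylinder at (9, -1): section is a regular 24-gon, circumradius r=3.5 (perimeter = 2·24·3.500·sin(180°/24) = 21.93 mm); the cylinder at (-2.5, 8.5) is absent (z outside [11, 22.5]); Taking the union: the 2 present regions are separate (no shared area or edge), so areas and boundary lengths simply add and each stays a separate island — boundary = 50.12 mm; (whole slice rotated 55° about Z — lengths, areas and connectivity unchanged). So its perimeter = 50.12 mm. Layer 59 is larger (59.52 vs 50.12 mm).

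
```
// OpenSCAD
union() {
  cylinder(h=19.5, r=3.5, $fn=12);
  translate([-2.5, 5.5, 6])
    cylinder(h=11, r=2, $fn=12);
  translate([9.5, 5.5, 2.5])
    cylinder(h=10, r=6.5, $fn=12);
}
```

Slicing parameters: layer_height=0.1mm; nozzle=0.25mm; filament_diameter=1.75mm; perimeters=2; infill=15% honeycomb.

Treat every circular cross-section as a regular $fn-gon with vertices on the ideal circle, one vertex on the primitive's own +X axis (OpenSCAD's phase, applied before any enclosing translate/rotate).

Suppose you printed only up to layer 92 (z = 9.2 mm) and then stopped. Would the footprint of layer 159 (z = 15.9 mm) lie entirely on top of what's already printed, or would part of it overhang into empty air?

entirely on top

Compare the two slices. At z = 9.2: the r=3.5 cylinder gives a regular 12-gon of circumradius 3.5 (constant along its height) (area = (12/2)·3.500²·sin(360°/12) = 36.75 mm²); the cylinder at (-2.5, 5.5): section is a regular 12-gon, circumradius r=2 (area = (12/2)·2.000²·sin(360°/12) = 12.00 mm²); the r=6.5 cylinder at (9.5, 5.5) contributes a regular 12-gon of circumradius 6.5 (area = (12/2)·6.500²·sin(360°/12) = 126.75 mm²); Merging all regions: the 3 present regions are separate (no shared area or edge), so areas and boundary lengths simply add and each stays a separate island — area = 175.50 mm². At z = 15.9: the r=3.5 cylinder gives a regular 12-gon of circumradius 3.5 (constant along its height) (area = (12/2)·3.500²·sin(360°/12) = 36.75 mm²); the r=2 cylinder at (-2.5, 5.5) contributes a regular 12-gon of circumradius 2 (area = (12/2)·2.000²·sin(360°/12) = 12.00 mm²); the cylinder at (9.5, 5.5) is not intersected at this z (z outside [2.5, 12.5]); Merging all regions: the 2 present regions are separate (no shared area or edge), so areas and boundary lengths simply add and each stays a separate island — area = 48.75 mm². Checking containment: the cross-section at z = 15.9 is a subset of the cross-section at z = 9.2.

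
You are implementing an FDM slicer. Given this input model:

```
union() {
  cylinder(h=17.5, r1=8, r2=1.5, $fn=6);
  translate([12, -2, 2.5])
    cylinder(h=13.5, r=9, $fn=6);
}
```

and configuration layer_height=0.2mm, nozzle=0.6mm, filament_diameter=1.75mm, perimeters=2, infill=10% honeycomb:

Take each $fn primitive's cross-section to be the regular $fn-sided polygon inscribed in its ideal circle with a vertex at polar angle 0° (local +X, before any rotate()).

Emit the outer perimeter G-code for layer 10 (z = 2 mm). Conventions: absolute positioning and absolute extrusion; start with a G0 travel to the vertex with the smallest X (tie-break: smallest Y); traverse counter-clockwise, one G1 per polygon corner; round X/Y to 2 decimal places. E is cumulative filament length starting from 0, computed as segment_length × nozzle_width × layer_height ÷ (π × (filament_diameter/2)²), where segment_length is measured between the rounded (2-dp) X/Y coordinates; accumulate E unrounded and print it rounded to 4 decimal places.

At z = 2 mm: the cone contributes a regular 6-gon of circumradius 7.257 (interpolated between r1=8 and r2=1.5 at t=0.114); the cylinder at (12, -2) does not reach this height (z outside [2.5, 16]); Taking the union: only the cone is present, so the union is just that shape — 1 connected region. The outline is a single polygon with 6 vertices. Extrusion per mm of travel: 0.6 × 0.2 / (π × 0.875²) = 0.049890. Accumulating E over each segment gives final E = 2.1719.

G0 X-7.26 Y0.00 Z2.00
G1 X-3.63 Y-6.28 E0.3619
G1 X3.63 Y-6.28 E0.7241
G1 X7.26 Y0.00 E1.0860
G1 X3.63 Y6.28 E1.4479
G1 X-3.63 Y6.28 E1.8101
G1 X-7.26 Y0.00 E2.1719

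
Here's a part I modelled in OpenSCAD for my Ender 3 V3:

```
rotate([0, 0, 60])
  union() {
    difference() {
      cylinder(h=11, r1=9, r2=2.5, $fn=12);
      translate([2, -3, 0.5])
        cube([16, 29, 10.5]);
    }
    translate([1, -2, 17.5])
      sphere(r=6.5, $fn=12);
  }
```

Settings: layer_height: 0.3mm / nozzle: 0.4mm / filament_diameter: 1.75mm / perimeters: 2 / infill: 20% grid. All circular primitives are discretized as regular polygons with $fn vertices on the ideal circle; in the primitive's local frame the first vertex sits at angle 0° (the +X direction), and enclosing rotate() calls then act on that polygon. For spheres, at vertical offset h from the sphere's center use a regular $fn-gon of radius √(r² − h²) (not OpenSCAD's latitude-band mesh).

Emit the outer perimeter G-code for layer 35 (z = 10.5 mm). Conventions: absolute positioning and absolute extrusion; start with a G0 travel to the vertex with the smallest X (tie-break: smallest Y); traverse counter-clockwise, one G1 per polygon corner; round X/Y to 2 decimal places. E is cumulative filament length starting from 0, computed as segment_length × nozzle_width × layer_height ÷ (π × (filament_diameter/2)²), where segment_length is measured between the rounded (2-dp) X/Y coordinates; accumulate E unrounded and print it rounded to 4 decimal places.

G0 X-2.80 Y0.00 Z10.50
G1 X-2.42 Y-1.40 E0.0724
G1 X-1.40 Y-2.42 E0.1443
G1 X0.00 Y-2.80 E0.2167
G1 X1.40 Y-2.42 E0.2891
G1 X2.42 Y-1.40 E0.3611
G1 X2.80 Y0.00 E0.4334
G1 X2.58 Y0.82 E0.4758
G1 X-0.58 Y2.64 E0.6577
G1 X-1.40 Y2.42 E0.7001
G1 X-2.42 Y1.40 E0.7720
G1 X-2.80 Y0.00 E0.8444

At z = 10.5 mm: the cone contributes a regular 12-gon of circumradius 2.795 (interpolated between r1=9 and r2=2.5 at t=0.955); the cube at (2, -3) (footprint 16×29) is included at this height; After the difference (first − rest): starting from the cone, the 16×29 cube at (2, -3) partially overlaps it — only the 1.88 mm² overlap (of its 464.00 mm²) is removed, clipping the outline — 1 connected region; the sphere at (1, -2) does not reach this height (|z−center|=7.000 > r=6.5); Merging all regions: only the result so far is present, so the union is just that shape — 1 connected region; (rotated 60° about Z; rotation is an isometry so areas/perimeters/island counts are preserved). The outline is a single polygon with 11 vertices. Extrusion per mm of travel: 0.4 × 0.3 / (π × 0.875²) = 0.049890. Accumulating E over each segment gives final E = 0.8444.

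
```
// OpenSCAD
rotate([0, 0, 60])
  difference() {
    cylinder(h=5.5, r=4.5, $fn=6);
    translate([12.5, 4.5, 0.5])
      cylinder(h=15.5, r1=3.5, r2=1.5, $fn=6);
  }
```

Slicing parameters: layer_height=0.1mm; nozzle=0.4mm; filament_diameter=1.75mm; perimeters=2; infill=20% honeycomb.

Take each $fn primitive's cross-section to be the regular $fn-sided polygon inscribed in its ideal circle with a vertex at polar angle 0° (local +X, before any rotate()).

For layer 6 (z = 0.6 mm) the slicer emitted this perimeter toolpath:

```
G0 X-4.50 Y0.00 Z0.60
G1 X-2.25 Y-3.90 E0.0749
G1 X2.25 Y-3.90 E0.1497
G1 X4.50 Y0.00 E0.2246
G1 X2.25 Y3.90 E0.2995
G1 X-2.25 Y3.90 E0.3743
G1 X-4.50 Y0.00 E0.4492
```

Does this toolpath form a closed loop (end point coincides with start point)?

Start point (G0): (-4.50, 0.00). End point (last G1): the path returns to the start — closed.

yes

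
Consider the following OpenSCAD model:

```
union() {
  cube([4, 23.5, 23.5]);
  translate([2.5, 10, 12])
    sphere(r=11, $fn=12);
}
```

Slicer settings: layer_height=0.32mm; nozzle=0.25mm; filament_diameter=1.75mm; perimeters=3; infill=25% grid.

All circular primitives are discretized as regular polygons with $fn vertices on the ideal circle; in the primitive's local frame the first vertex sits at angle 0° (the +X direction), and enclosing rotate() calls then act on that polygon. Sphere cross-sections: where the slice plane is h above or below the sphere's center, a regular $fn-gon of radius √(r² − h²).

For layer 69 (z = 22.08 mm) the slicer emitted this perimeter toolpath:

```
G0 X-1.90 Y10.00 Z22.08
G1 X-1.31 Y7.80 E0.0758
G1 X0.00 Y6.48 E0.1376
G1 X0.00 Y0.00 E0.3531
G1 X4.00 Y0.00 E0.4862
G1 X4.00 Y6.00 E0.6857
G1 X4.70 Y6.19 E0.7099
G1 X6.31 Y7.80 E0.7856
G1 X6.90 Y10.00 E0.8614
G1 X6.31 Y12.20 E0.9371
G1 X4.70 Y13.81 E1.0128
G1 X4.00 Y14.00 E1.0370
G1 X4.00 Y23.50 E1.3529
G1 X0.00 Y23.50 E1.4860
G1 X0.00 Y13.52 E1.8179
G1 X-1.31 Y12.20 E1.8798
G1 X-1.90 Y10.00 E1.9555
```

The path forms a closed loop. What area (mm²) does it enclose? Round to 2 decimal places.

119.23 mm²

Apply the shoelace formula to the sequence of (X, Y) vertices; enclosed area = 119.23 mm².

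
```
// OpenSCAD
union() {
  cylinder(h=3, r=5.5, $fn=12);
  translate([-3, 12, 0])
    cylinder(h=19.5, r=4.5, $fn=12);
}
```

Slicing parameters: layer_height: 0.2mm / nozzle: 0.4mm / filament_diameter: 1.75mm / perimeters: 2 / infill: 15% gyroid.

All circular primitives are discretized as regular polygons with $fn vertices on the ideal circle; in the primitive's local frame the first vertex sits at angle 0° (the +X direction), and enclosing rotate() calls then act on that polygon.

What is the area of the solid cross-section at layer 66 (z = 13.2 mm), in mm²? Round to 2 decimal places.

60.75 mm²

At z = 13.2 mm: the cylinder is not intersected at this z (z outside [0, 3]); the cylinder at (-3, 12): section is a regular 12-gon, circumradius r=4.5 (area = (12/2)·4.500²·sin(360°/12) = 60.75 mm²); Combining (union): only the r=4.5 cylinder at (-3, 12) is present, so the union is just that shape — area = 60.75 mm². Overall, the cross-section is a single solid region. Net area = 60.75 mm².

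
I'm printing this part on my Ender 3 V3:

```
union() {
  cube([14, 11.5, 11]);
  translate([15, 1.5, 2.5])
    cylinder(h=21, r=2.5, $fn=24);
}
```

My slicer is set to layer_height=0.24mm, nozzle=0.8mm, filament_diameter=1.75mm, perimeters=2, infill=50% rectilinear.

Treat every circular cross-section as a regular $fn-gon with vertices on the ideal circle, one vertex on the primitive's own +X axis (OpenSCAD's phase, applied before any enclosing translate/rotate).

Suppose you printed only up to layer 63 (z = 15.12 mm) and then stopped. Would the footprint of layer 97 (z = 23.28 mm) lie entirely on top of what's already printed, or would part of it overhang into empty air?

entirely on top

Compare the two slices. At z = 15.12: the cube is absent (z outside [0, 11]); the cylinder at (15, 1.5): section is a regular 24-gon, circumradius r=2.5 (area = (24/2)·2.500²·sin(360°/24) = 19.41 mm²); Merging all regions: only the r=2.5 cylinder at (15, 1.5) is present, so the union is just that shape — area = 19.41 mm². At z = 23.28: the cube is not intersected at this z (z outside [0, 11]); the cylinder at (15, 1.5): section is a regular 24-gon, circumradius r=2.5 (area = (24/2)·2.500²·sin(360°/24) = 19.41 mm²); Taking the union: only the r=2.5 cylinder at (15, 1.5) is present, so the union is just that shape — area = 19.41 mm². Checking containment: the cross-section at z = 23.28 is a subset of the cross-section at z = 15.12.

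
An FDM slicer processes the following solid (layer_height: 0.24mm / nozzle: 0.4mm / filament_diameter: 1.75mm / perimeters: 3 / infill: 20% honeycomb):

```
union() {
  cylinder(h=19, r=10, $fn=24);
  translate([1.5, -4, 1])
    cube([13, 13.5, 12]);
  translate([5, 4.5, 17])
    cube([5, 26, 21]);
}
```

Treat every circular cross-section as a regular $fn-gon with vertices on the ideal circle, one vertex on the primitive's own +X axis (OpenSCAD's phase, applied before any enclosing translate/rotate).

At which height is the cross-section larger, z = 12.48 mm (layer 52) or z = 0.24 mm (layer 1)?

Layer 52 (z = 12.48): the r=10 cylinder gives a regular 24-gon of circumradius 10 (constant along its height) (area = (24/2)·10.000²·sin(360°/24) = 310.58 mm²); the cube at (1.5, -4) is present — its section is the full 13×13.5 rectangle (area 175.50 mm²); the cube at (5, 4.5) does not reach this height (z outside [17, 38]); Combining (union): the regions partially overlap — summed areas 486.08 mm² minus the doubly-counted overlap 95.18 mm² gives 390.91 mm² — area = 390.91 mm². So its area = 390.91 mm². Layer 1 (z = 0.24): the r=10 cylinder contributes a regular 24-gon of circumradius 10 (area = (24/2)·10.000²·sin(360°/24) = 310.58 mm²); the cube at (1.5, -4) is not intersected at this z (z outside [1, 13]); the cube at (5, 4.5) is not intersected at this z (z outside [17, 38]); Merging all regions: only the r=10 cylinder is present, so the union is just that shape — area = 310.58 mm². So its area = 310.58 mm². Layer 52 is larger (390.91 vs 310.58 mm²).

layer 52 (z = 12.48 mm)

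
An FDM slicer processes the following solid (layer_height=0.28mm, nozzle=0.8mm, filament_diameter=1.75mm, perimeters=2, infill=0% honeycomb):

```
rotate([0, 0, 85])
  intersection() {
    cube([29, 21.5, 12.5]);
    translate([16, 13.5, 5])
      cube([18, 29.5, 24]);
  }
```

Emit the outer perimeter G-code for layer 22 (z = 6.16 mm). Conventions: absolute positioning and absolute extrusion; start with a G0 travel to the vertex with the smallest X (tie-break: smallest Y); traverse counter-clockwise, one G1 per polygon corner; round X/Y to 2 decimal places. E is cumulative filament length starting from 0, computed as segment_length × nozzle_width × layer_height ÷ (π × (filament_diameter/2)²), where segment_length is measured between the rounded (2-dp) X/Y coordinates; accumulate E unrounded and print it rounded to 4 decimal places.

G0 X-20.02 Y17.81 Z6.16
G1 X-12.05 Y17.12 E0.7450
G1 X-10.92 Y30.07 E1.9556
G1 X-18.89 Y30.76 E2.7006
G1 X-20.02 Y17.81 E3.9112

At z = 6.16 mm: the cube (footprint 29×21.5) is included at this height; the cube at (16, 13.5) (footprint 18×29.5) is included at this height; After intersecting: the 18×29.5 cube at (16, 13.5) partially overlaps the 29×21.5 cube; clipping to the common part keeps 104.00 mm² — 1 connected region; (whole slice rotated 85° about Z — lengths, areas and connectivity unchanged). The outline is a single polygon with 4 vertices. Extrusion per mm of travel: 0.8 × 0.28 / (π × 0.875²) = 0.093128. Accumulating E over each segment gives final E = 3.9112.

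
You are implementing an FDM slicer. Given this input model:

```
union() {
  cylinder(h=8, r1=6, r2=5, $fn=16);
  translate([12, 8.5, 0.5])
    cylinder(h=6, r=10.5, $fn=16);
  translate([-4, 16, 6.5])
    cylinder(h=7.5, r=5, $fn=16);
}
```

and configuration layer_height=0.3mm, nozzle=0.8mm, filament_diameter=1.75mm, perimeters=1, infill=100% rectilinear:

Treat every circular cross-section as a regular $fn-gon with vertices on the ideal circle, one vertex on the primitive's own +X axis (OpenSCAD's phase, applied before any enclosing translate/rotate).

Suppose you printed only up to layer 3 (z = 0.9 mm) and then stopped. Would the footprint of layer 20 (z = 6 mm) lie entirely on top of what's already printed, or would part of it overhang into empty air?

Compare the two slices. At z = 0.9: the cone: at t=0.113 of its height the radius interpolates to r₁+(r₂−r₁)t = 5.888, giving a regular 16-gon of that circumradius (area = (16/2)·5.888²·sin(360°/16) = 106.12 mm²); the r=10.5 cylinder at (12, 8.5) contributes a regular 16-gon of circumradius 10.5 (area = (16/2)·10.500²·sin(360°/16) = 337.53 mm²); the cylinder at (-4, 16) is absent (z outside [6.5, 14]); Combining (union): the regions partially overlap — summed areas 443.65 mm² minus the doubly-counted overlap 6.46 mm² gives 437.19 mm² — area = 437.19 mm². At z = 6: the cone (r1=6→r2=5) has section circumradius 5.250 here — a regular 16-gon (area = (16/2)·5.250²·sin(360°/16) = 84.38 mm²); the r=10.5 cylinder at (12, 8.5) contributes a regular 16-gon of circumradius 10.5 (area = (16/2)·10.500²·sin(360°/16) = 337.53 mm²); the cylinder at (-4, 16) does not reach this height (z outside [6.5, 14]); Taking the union: the regions partially overlap — summed areas 421.91 mm² minus the doubly-counted overlap 2.72 mm² gives 419.19 mm² — area = 419.19 mm². Checking containment: the cross-section at z = 6 is a subset of the cross-section at z = 0.9.

entirely on top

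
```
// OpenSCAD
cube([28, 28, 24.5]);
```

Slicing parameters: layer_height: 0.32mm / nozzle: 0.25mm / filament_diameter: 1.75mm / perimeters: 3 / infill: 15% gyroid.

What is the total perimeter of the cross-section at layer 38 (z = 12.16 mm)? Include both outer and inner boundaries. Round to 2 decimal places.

At z = 12.16 mm: the cube (footprint 28×28) is included at this height (perimeter 112.00 mm). Overall, the cross-section is a single solid region. Total boundary length (outer) = 112.00 mm.

112.00 mm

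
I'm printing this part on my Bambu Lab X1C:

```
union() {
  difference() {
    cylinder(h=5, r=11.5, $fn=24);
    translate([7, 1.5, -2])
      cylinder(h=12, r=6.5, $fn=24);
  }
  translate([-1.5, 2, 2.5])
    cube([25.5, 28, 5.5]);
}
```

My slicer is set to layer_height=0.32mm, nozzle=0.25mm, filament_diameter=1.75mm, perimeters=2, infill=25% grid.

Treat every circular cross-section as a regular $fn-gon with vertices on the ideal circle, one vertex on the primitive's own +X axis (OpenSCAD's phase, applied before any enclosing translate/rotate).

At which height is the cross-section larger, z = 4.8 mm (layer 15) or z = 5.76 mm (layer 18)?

Layer 15 (z = 4.8): the r=11.5 cylinder gives a regular 24-gon of circumradius 11.5 (constant along its height) (area = (24/2)·11.500²·sin(360°/24) = 410.75 mm²); the r=6.5 cylinder at (7, 1.5) gives a regular 24-gon of circumradius 6.5 (constant along its height) (area = (24/2)·6.500²·sin(360°/24) = 131.22 mm²); Taking the first minus the rest: starting from the r=11.5 cylinder (410.75 mm²), the r=6.5 cylinder at (7, 1.5) partially overlaps it — only the 111.80 mm² overlap (of its 131.22 mm²) is removed, clipping the outline — area = 298.94 mm²; the cube at (-1.5, 2) is present — its section is the full 25.5×28 rectangle (area 714.00 mm²); Combining (union): the regions partially overlap — summed areas 1012.94 mm² minus the doubly-counted overlap 46.00 mm² gives 966.94 mm² — area = 966.94 mm². So its area = 966.94 mm². Layer 18 (z = 5.76): the cylinder is absent (z outside [0, 5]); the r=6.5 cylinder at (7, 1.5) gives a regular 24-gon of circumradius 6.5 (constant along its height) (area = (24/2)·6.500²·sin(360°/24) = 131.22 mm²); Subtracting the remaining from the first: the first operand is absent here, so nothing remains; the 25.5×28 cube at (-1.5, 2) contributes its full rectangle (area 714.00 mm²); Combining (union): only the 25.5×28 cube at (-1.5, 2) is present, so the union is just that shape — area = 714.00 mm². So its area = 714.00 mm². Layer 15 is larger (966.94 vs 714.00 mm²).

layer 15 (z = 4.8 mm)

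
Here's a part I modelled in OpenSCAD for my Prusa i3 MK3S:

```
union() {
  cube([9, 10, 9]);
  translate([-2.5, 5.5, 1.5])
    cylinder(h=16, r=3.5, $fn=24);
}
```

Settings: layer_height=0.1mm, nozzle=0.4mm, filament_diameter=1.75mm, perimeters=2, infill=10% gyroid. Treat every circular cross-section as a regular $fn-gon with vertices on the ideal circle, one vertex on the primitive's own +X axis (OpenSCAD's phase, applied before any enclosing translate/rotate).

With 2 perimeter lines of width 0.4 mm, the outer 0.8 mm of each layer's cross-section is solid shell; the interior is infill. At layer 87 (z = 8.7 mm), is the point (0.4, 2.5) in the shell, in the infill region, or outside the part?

At z = 8.7 mm: the 9×10 cube contributes its full rectangle; the r=3.5 cylinder at (-2.5, 5.5) contributes a regular 24-gon of circumradius 3.5; Merging all regions: the regions partially overlap (shared area 3.26 mm²), so overlapping operands fuse into one piece — 1 connected region. Overall, the cross-section is a single solid region. The nearest boundary edge runs (0.00, 0.00)→(0.00, 3.06); distance from the point to it = 0.40 mm. The point is inside the cross-section, 0.40 mm from the nearest boundary — within the 0.8 mm shell band (2 × 0.4).

shell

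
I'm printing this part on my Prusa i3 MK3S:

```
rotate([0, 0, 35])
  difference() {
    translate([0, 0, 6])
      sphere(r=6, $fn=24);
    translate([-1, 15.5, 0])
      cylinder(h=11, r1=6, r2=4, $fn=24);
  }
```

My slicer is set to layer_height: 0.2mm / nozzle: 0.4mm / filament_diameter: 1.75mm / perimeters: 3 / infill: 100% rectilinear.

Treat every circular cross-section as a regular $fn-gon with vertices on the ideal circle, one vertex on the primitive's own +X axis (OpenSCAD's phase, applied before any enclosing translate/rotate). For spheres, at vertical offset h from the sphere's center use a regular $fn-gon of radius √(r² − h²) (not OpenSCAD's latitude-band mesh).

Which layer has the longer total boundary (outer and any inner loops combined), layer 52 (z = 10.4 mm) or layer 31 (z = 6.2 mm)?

Layer 52 (z = 10.4): the sphere: section is a regular 24-gon, circumradius = √(r²−h²) = √(6²−4.4²) = 4.079 (perimeter = 2·24·4.079·sin(180°/24) = 25.56 mm); the cone at (-1, 15.5) (r1=6→r2=4) has section circumradius 4.109 here — a regular 24-gon (perimeter = 2·24·4.109·sin(180°/24) = 25.74 mm); Subtracting the remaining from the first: starting from the r=6 sphere, the cone at (-1, 15.5) misses the remaining region (no effect) — boundary = 25.56 mm; (rotated 35° about Z; rotation is an isometry so areas/perimeters/island counts are preserved). So its perimeter = 25.56 mm. Layer 31 (z = 6.2): the r=6 sphere contributes a regular 24-gon of circumradius √(6²−0.2²) = 5.997 (perimeter = 2·24·5.997·sin(180°/24) = 37.57 mm); the cone at (-1, 15.5): at t=0.564 of its height the radius interpolates to r₁+(r₂−r₁)t = 4.873, giving a regular 24-gon of that circumradius (perimeter = 2·24·4.873·sin(180°/24) = 30.53 mm); Subtracting the remaining from the first: starting from the r=6 sphere, the cone at (-1, 15.5) misses the remaining region (no effect) — boundary = 37.57 mm; (whole slice rotated 35° about Z — lengths, areas and connectivity unchanged). So its perimeter = 37.57 mm. Layer 31 is larger (37.57 vs 25.56 mm).

layer 31 (z = 6.2 mm)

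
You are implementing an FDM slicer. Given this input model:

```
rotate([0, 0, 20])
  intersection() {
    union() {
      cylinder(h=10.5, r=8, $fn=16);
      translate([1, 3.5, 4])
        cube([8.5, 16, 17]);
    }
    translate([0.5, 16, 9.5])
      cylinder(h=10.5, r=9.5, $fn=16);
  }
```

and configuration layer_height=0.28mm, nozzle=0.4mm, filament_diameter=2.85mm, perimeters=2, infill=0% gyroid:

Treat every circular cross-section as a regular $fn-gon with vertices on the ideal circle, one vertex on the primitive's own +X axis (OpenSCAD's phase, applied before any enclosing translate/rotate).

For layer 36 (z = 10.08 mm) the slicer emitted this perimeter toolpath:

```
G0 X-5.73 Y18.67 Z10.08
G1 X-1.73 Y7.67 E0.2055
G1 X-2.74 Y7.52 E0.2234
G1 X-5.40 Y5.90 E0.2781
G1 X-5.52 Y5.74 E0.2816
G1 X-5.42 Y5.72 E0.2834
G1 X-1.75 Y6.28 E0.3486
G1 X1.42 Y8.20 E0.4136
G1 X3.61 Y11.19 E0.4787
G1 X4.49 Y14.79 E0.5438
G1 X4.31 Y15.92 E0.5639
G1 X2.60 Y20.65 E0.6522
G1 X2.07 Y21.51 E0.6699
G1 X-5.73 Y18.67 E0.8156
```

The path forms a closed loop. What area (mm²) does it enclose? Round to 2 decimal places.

97.24 mm²

Apply the shoelace formula to the sequence of (X, Y) vertices; enclosed area = 97.24 mm².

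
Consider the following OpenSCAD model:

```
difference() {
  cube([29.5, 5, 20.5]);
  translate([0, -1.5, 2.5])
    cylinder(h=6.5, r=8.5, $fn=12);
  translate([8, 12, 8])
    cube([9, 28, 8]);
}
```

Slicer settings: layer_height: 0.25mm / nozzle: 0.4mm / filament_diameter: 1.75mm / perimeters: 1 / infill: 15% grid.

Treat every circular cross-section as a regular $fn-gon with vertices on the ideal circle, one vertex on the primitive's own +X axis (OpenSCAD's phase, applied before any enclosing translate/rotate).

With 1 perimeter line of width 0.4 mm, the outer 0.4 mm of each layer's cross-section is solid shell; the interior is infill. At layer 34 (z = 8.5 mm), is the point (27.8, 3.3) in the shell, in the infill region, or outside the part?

infill

At z = 8.5 mm: the 29.5×5 cube contributes its full rectangle; the r=8.5 cylinder at (0, -1.5) gives a regular 12-gon of circumradius 8.5 (constant along its height); the cube at (8, 12) is present — its section is the full 9×28 rectangle; After the difference (first − rest): starting from the 29.5×5 cube, the r=8.5 cylinder at (0, -1.5) partially overlaps it — only the 35.29 mm² overlap (of its 216.75 mm²) is removed, clipping the outline; the 9×28 cube at (8, 12) misses the remaining region (no effect) — 1 connected region. Overall, the cross-section is a single solid region. The nearest boundary edge runs (29.50, 5.00)→(29.50, 0.00); distance from the point to it = 1.70 mm. The point is inside the cross-section and 1.70 mm from the nearest boundary — more than the 0.4 mm shell width (1 × 0.4), so it's in the infill interior.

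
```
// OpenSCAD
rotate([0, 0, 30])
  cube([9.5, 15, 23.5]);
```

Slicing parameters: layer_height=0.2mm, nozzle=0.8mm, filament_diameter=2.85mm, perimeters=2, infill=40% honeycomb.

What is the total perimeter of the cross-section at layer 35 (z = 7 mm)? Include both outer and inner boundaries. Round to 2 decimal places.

At z = 7 mm: the cube (footprint 9.5×15) is included at this height (perimeter 49.00 mm); (rotated 30° about Z; rotation is an isometry so areas/perimeters/island counts are preserved). Overall, the cross-section is a single solid region. Total boundary length (outer) = 49.00 mm.

49.00 mm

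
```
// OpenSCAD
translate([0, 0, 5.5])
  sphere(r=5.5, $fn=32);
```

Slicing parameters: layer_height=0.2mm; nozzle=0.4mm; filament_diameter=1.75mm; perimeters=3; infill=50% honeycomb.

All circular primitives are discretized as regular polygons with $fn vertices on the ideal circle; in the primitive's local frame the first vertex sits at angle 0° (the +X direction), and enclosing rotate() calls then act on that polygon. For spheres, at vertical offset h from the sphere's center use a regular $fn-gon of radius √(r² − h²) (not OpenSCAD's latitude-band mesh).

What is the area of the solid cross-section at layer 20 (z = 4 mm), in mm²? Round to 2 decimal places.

87.40 mm²

At z = 4 mm: the r=5.5 sphere contributes a regular 32-gon of circumradius √(5.5²−1.5²) = 5.292 (area = (32/2)·5.292²·sin(360°/32) = 87.40 mm²). Overall, the cross-section is a single solid region. Net area = 87.40 mm².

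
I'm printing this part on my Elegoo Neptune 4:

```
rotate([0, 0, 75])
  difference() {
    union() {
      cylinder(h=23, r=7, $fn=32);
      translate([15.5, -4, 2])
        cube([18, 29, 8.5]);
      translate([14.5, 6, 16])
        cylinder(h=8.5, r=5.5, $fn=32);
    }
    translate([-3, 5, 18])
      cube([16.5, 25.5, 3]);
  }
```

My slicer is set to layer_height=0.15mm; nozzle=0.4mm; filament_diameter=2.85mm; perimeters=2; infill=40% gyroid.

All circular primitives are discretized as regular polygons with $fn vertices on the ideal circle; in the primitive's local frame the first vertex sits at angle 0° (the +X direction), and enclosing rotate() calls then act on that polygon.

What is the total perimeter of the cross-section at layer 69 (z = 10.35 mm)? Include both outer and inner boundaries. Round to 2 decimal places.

At z = 10.35 mm: the r=7 cylinder contributes a regular 32-gon of circumradius 7 (perimeter = 2·32·7.000·sin(180°/32) = 43.91 mm); the 18×29 cube at (15.5, -4) contributes its full rectangle (perimeter 94.00 mm); the cylinder at (14.5, 6) is not intersected at this z (z outside [16, 24.5]); Taking the union: the 2 present regions are separate (no shared area or edge), so areas and boundary lengths simply add and each stays a separate island — boundary = 137.91 mm; the cube at (-3, 5) does not reach this height (z outside [18, 21]); After the difference (first − rest): none of the subtracted shapes is present at this height, so the result so far is unchanged — boundary = 137.91 mm; (whole slice rotated 75° about Z — lengths, areas and connectivity unchanged). Overall, the cross-section has 2 separate islands. Total boundary length (outer) = 137.91 mm.

137.91 mm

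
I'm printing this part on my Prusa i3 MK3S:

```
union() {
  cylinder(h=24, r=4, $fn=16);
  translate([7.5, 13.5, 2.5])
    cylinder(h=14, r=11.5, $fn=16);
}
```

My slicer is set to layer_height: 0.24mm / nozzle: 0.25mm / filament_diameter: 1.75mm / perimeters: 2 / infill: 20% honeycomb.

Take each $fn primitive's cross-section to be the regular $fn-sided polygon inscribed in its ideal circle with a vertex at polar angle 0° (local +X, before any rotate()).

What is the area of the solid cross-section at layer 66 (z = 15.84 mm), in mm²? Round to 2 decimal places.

453.86 mm²

At z = 15.84 mm: the r=4 cylinder gives a regular 16-gon of circumradius 4 (constant along its height) (area = (16/2)·4.000²·sin(360°/16) = 48.98 mm²); the r=11.5 cylinder at (7.5, 13.5) contributes a regular 16-gon of circumradius 11.5 (area = (16/2)·11.500²·sin(360°/16) = 404.88 mm²); Merging all regions: the 2 present regions are separate (no shared area or edge), so areas and boundary lengths simply add and each stays a separate island — area = 453.86 mm². Overall, the cross-section has 2 separate islands. Net area = 453.86 mm².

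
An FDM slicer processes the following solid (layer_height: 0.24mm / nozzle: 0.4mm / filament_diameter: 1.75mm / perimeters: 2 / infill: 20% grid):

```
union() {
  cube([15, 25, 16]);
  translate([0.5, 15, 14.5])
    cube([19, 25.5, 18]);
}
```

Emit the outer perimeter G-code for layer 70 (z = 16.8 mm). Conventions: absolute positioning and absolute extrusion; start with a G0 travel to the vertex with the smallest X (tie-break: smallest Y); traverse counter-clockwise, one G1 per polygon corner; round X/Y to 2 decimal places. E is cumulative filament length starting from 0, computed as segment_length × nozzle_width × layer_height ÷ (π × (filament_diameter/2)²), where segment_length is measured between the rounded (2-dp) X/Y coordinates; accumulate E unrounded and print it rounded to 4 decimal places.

G0 X0.50 Y15.00 Z16.80
G1 X19.50 Y15.00 E0.7583
G1 X19.50 Y40.50 E1.7761
G1 X0.50 Y40.50 E2.5344
G1 X0.50 Y15.00 E3.5522

At z = 16.8 mm: the cube is not intersected at this z (z outside [0, 16]); the cube at (0.5, 15) is present — its section is the full 19×25.5 rectangle; Taking the union: only the 19×25.5 cube at (0.5, 15) is present, so the union is just that shape — 1 connected region. The outline is a single polygon with 4 vertices. Extrusion per mm of travel: 0.4 × 0.24 / (π × 0.875²) = 0.039912. Accumulating E over each segment gives final E = 3.5522.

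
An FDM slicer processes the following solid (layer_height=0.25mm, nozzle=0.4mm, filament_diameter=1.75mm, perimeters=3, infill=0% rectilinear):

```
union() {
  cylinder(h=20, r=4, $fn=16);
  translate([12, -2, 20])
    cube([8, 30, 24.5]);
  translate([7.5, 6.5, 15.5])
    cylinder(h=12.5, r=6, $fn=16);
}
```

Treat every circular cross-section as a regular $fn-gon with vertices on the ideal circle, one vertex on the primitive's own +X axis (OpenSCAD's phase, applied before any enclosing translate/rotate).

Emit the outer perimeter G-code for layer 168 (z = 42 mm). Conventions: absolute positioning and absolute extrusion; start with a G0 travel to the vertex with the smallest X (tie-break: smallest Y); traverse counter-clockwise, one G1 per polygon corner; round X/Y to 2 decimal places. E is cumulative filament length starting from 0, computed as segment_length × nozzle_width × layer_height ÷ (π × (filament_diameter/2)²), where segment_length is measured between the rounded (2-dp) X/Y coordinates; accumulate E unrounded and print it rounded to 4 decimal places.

At z = 42 mm: the cylinder is absent (z outside [0, 20]); the cube at (12, -2) is present — its section is the full 8×30 rectangle; the cylinder at (7.5, 6.5) is absent (z outside [15.5, 28]); Taking the union: only the 8×30 cube at (12, -2) is present, so the union is just that shape — 1 connected region. The outline is a single polygon with 4 vertices. Extrusion per mm of travel: 0.4 × 0.25 / (π × 0.875²) = 0.041575. Accumulating E over each segment gives final E = 3.1597.

G0 X12.00 Y-2.00 Z42.00
G1 X20.00 Y-2.00 E0.3326
G1 X20.00 Y28.00 E1.5799
G1 X12.00 Y28.00 E1.9125
G1 X12.00 Y-2.00 E3.1597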